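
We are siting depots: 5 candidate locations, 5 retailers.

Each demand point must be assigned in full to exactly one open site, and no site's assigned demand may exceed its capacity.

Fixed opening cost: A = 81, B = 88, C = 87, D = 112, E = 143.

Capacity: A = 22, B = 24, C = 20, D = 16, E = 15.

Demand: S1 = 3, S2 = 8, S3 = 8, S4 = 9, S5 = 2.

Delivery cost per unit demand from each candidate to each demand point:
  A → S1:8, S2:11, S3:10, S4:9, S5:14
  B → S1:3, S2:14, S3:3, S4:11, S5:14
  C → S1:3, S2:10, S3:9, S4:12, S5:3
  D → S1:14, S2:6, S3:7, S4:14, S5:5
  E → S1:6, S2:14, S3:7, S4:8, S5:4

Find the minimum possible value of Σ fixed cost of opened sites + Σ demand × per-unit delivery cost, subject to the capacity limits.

Open {B, D}; cheapest assignment that respects the capacities:
  B (cap 24, load 20): S1, S3, S4 — cost 3×3 + 8×3 + 9×11 = 132
  D (cap 16, load 10): S2, S5 — cost 8×6 + 2×5 = 58
  Shipping 190, fixed 200 → total 390.
  Any other capacity-feasible assignment to {B, D} ships for at least 190.
Compare {B, C}: its best feasible assignment gives total 393.
Compare {A, B}: its best feasible assignment gives total 399.
Every other set of open sites that can feasibly serve all demand totals ≥ 393 even under its best assignment. Minimum: 390.

390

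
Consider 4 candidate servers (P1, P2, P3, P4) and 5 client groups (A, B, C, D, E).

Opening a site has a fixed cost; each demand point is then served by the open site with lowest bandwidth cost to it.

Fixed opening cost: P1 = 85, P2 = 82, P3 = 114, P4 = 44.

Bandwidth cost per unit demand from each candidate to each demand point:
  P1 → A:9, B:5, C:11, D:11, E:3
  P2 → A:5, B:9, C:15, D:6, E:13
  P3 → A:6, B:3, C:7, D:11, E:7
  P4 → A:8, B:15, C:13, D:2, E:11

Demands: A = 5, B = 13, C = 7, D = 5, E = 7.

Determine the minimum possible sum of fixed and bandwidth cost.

Open {P3, P4}: assign each demand point to its cheapest open site.
  A→P3 5×6=30, B→P3 13×3=39, C→P3 7×7=49, D→P4 5×2=10, E→P3 7×7=49
  bandwidth cost 177, fixed 158 → total 335.
Compare {P3}: bandwidth cost 222 + fixed 114 = 336.
Compare {P1, P4}: bandwidth cost 213 + fixed 129 = 342.
Compare {P1}: bandwidth cost 263 + fixed 85 = 348.
All other subsets cost ≥ 336. Minimum total cost: 335.

335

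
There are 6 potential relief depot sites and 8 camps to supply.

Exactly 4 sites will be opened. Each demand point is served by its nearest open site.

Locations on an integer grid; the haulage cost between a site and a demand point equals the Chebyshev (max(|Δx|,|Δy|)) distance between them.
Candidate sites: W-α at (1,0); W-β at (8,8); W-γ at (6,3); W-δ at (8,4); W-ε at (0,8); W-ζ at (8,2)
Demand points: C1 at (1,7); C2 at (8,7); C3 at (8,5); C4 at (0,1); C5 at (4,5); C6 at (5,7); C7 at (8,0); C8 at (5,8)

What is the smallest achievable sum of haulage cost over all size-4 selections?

16

Open {W-α, W-β, W-γ, W-ε}.
  C1→W-ε 1, C2→W-β 1, C3→W-γ 2, C4→W-α 1, C5→W-γ 2, C6→W-β 3, C7→W-γ 3, C8→W-β 3  ⇒ total 16.
Compare {W-α, W-β, W-δ, W-ε}: total 18.
Compare {W-α, W-β, W-ε, W-ζ}: total 18.
No size-4 selection does better; minimum is 16.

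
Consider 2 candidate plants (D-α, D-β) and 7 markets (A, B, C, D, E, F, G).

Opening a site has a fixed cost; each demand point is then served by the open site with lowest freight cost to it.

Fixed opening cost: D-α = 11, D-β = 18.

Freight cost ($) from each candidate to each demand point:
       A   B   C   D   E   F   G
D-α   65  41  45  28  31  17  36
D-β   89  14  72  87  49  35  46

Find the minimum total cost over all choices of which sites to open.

265

Open {D-α, D-β}: assign each demand point to its cheapest open site.
  A→D-α 65, B→D-β 14, C→D-α 45, D→D-α 28, E→D-α 31, F→D-α 17, G→D-α 36
  freight cost 236, fixed 29 → total 265.
Compare {D-α}: freight cost 263 + fixed 11 = 274.
Compare {D-β}: freight cost 392 + fixed 18 = 410.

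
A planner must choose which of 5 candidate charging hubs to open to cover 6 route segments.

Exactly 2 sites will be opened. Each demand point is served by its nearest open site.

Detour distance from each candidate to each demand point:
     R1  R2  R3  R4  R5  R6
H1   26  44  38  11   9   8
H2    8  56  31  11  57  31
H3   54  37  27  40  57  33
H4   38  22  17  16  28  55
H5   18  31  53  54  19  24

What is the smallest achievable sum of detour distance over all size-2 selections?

93

Open {H1, H4}.
  R1→H1 26, R2→H4 22, R3→H4 17, R4→H1 11, R5→H1 9, R6→H1 8  ⇒ total 93.
Compare {H1, H2}: total 111.
Compare {H1, H5}: total 115.
No size-2 selection does better; minimum is 93.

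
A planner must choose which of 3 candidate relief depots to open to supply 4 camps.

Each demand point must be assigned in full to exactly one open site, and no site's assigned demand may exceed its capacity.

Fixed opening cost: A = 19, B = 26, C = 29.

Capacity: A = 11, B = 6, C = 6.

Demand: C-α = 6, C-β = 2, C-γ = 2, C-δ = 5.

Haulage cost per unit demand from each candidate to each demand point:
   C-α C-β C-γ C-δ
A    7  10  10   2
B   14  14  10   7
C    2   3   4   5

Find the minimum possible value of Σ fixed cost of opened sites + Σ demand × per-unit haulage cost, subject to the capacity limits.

Open {A, C}; cheapest assignment that respects the capacities:
  A (cap 11, load 9): C-β, C-γ, C-δ — cost 2×10 + 2×10 + 5×2 = 50
  C (cap 6, load 6): C-α — cost 6×2 = 12
  Shipping 62, fixed 48 → total 110.
  Any other capacity-feasible assignment to {A, C} ships for at least 62.
Compare {A, B, C}: its best feasible assignment gives total 136.
Compare {A, B}: its best feasible assignment gives total 145.
Every other set of open sites that can feasibly serve all demand totals ≥ 136 even under its best assignment. Minimum: 110.

110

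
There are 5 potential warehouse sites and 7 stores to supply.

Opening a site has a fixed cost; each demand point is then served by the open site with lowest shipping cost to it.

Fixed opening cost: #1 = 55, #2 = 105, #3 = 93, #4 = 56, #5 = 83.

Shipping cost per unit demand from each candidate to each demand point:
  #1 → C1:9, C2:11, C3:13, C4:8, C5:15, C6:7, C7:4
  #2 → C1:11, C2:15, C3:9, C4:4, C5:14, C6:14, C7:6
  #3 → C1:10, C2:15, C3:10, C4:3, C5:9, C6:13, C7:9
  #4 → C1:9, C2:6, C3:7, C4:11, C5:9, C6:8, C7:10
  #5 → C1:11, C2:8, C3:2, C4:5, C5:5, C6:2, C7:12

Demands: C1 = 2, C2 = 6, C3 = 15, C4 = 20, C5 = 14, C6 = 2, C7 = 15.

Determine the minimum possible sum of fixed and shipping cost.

Open {#1, #5}: assign each demand point to its cheapest open site.
  C1→#1 2×9=18, C2→#5 6×8=48, C3→#5 15×2=30, C4→#5 20×5=100, C5→#5 14×5=70, C6→#5 2×2=4, C7→#1 15×4=60
  shipping cost 330, fixed 138 → total 468.
Compare {#1, #4, #5}: shipping cost 318 + fixed 194 = 512.
Compare {#1, #3, #5}: shipping cost 290 + fixed 231 = 521.
Compare {#2, #5}: shipping cost 344 + fixed 188 = 532.
All other subsets cost ≥ 512. Minimum total cost: 468.

468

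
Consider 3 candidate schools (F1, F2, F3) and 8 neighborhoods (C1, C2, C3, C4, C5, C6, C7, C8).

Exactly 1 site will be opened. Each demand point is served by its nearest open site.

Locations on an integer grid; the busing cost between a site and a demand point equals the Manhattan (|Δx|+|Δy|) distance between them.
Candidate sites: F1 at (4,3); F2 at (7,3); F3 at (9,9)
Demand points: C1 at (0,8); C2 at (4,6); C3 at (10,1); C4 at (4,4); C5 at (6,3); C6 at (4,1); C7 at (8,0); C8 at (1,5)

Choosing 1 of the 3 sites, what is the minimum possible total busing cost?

37

Open {F1}.
  C1→F1 9, C2→F1 3, C3→F1 8, C4→F1 1, C5→F1 2, C6→F1 2, C7→F1 7, C8→F1 5  ⇒ total 37.
Compare {F2}: total 45.
Compare {F3}: total 81.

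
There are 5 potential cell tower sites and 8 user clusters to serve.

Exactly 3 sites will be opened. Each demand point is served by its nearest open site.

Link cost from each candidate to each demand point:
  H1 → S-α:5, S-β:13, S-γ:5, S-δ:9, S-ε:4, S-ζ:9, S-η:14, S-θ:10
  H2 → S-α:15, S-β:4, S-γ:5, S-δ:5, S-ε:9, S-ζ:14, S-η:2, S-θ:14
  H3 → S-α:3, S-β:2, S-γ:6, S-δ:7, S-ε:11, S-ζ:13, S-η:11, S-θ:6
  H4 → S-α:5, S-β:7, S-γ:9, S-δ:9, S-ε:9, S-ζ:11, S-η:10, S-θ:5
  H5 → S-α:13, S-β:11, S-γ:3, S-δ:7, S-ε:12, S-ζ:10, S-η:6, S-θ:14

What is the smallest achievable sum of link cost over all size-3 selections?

Open {H1, H2, H3}.
  S-α→H3 3, S-β→H3 2, S-γ→H1 5, S-δ→H2 5, S-ε→H1 4, S-ζ→H1 9, S-η→H2 2, S-θ→H3 6  ⇒ total 36.
Compare {H1, H2, H4}: total 39.
Compare {H1, H3, H5}: total 40.
No size-3 selection does better; minimum is 36.

36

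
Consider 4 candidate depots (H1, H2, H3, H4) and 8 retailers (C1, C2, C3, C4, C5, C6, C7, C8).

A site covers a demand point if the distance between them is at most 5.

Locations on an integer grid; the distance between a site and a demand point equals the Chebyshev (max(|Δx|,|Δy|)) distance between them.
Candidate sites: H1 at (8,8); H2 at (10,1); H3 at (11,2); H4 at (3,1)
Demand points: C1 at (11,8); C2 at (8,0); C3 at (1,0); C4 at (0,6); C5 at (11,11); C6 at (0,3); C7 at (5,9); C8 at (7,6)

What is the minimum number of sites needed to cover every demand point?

2

Coverage sets (demand points within 5 of each site):
  H1: {C1, C5, C7, C8}
  H2: {C2, C8}
  H3: {C2, C8}
  H4: {C2, C3, C4, C6, C8}
No single site covers all 8 demand points.
But {H1, H4} covers everything, so the minimum is 2.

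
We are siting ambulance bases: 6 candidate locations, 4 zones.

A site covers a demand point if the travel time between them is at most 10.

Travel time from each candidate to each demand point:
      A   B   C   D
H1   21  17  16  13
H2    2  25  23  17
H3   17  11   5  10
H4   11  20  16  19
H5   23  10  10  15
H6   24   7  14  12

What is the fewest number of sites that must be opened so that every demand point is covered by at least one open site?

3

Coverage sets (demand points within 10 of each site):
  H1: {}
  H2: {A}
  H3: {C, D}
  H4: {}
  H5: {B, C}
  H6: {B}
No 2 sites suffice: every size-2 union leaves at least one demand point uncovered.
But {H2, H3, H5} covers everything, so the minimum is 3.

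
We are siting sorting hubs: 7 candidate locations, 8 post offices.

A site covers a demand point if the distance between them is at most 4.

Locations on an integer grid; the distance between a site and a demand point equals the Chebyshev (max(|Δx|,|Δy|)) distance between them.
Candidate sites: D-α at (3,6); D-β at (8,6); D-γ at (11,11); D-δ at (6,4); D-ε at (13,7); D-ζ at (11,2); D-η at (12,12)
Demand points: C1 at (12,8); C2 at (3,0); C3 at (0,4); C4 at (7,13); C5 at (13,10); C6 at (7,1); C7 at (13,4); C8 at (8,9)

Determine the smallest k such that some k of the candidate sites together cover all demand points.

4

Coverage sets (demand points within 4 of each site):
  D-α: {C3}
  D-β: {C1, C8}
  D-γ: {C1, C4, C5, C8}
  D-δ: {C2, C6}
  D-ε: {C1, C5, C7}
  D-ζ: {C6, C7}
  D-η: {C1, C5, C8}
No 3 sites suffice: every size-3 union leaves at least one demand point uncovered.
But {D-α, D-γ, D-δ, D-ε} covers everything, so the minimum is 4.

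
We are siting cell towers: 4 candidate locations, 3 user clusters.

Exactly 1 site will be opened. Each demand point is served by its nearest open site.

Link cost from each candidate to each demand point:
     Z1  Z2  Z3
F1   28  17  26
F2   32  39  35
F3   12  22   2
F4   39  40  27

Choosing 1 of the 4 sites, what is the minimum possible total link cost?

Open {F3}.
  Z1→F3 12, Z2→F3 22, Z3→F3 2  ⇒ total 36.
Compare {F1}: total 71.
Compare {F2}: total 106.
No size-1 selection does better; minimum is 36.

36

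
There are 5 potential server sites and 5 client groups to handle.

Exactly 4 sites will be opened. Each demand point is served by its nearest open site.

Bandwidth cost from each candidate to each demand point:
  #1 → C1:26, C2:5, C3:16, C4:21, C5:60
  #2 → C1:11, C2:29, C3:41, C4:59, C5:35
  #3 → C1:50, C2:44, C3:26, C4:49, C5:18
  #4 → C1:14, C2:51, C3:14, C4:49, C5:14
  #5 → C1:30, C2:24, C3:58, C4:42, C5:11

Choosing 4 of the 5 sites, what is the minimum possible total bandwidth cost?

Open {#1, #2, #4, #5}.
  C1→#2 11, C2→#1 5, C3→#4 14, C4→#1 21, C5→#5 11  ⇒ total 62.
Compare {#1, #2, #3, #5}: total 64.
Compare {#1, #2, #3, #4}: total 65.
No size-4 selection does better; minimum is 62.

62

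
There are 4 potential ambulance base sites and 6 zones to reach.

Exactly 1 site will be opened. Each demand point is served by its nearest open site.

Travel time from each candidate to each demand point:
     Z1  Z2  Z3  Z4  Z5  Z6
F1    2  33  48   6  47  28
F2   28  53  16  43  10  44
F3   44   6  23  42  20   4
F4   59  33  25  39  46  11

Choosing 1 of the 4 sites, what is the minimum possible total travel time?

Open {F3}.
  Z1→F3 44, Z2→F3 6, Z3→F3 23, Z4→F3 42, Z5→F3 20, Z6→F3 4  ⇒ total 139.
Compare {F1}: total 164.
Compare {F2}: total 194.
No size-1 selection does better; minimum is 139.

139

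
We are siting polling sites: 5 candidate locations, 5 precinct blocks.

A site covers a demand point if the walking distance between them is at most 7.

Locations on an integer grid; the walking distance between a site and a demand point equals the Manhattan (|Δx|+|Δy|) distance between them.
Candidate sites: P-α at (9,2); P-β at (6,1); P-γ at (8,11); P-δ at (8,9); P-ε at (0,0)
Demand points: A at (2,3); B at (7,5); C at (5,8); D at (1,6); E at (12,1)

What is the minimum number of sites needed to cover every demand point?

3

Coverage sets (demand points within 7 of each site):
  P-α: {B, E}
  P-β: {A, B, E}
  P-γ: {B, C}
  P-δ: {B, C}
  P-ε: {A, D}
No 2 sites suffice: every size-2 union leaves at least one demand point uncovered.
But {P-α, P-γ, P-ε} covers everything, so the minimum is 3.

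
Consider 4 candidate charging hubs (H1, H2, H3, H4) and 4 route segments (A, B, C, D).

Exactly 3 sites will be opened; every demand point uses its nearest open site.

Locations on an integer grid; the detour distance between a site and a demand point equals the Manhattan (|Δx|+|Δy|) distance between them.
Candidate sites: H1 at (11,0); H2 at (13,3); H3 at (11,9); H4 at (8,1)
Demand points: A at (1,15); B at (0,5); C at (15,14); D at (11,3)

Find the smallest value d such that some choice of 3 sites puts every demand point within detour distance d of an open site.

16

Open {H1, H2, H3}.
  Farthest demand point is A at detour distance 16 (to H3); all others are ≤ 16.
With {H1, H3, H4} the worst case is 16.
With {H2, H3, H4} the worst case is 16.
No size-3 selection achieves below 16.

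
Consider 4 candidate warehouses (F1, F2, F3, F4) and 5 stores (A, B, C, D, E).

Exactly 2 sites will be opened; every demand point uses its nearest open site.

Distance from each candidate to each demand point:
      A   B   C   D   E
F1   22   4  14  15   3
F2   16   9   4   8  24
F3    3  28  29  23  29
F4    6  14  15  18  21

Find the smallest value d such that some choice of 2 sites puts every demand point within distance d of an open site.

Open {F1, F3}.
  Farthest demand point is D at distance 15 (to F1); all others are ≤ 15.
With {F1, F4} the worst case is 15.
With {F1, F2} the worst case is 16.
No size-2 selection achieves below 15.

15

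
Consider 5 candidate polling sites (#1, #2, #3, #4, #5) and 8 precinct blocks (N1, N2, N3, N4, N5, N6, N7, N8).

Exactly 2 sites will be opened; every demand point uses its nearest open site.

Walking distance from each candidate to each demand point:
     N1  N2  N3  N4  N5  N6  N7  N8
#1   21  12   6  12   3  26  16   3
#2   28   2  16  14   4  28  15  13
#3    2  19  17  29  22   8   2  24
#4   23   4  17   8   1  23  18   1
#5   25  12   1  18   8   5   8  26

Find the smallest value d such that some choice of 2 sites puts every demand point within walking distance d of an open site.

Open {#1, #3}.
  Farthest demand point is N2 at walking distance 12 (to #1); all others are ≤ 12.
With {#2, #3} the worst case is 16.
With {#3, #4} the worst case is 17.
No size-2 selection achieves below 12.

12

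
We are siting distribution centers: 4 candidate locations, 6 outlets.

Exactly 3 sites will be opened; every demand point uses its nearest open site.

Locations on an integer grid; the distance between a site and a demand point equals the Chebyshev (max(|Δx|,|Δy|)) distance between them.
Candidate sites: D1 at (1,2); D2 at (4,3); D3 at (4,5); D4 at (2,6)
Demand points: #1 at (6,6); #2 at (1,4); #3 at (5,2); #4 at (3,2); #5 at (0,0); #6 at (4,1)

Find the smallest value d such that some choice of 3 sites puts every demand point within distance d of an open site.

Open {D1, D2, D3}.
  Farthest demand point is #1 at distance 2 (to D3); all others are ≤ 2.
With {D1, D2, D4} the worst case is 3.
With {D1, D3, D4} the worst case is 3.
No size-3 selection achieves below 2.

2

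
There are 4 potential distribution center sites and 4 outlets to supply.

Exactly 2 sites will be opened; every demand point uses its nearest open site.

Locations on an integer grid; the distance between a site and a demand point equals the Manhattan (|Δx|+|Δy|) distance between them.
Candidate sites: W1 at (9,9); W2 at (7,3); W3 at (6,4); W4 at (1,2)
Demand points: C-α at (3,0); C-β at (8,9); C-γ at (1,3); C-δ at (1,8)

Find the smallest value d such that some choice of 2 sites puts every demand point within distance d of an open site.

6

Open {W1, W4}.
  Farthest demand point is C-δ at distance 6 (to W4); all others are ≤ 6.
With {W2, W4} the worst case is 7.
With {W3, W4} the worst case is 7.
No size-2 selection achieves below 6.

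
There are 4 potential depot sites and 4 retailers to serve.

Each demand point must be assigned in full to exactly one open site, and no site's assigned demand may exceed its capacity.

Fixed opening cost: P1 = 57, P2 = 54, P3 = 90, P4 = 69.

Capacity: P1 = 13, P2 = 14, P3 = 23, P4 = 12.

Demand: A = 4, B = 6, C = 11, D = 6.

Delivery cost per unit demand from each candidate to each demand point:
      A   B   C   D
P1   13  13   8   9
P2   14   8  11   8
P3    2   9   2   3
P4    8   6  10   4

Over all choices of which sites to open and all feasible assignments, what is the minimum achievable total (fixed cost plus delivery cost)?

240

Open {P2, P3}; cheapest assignment that respects the capacities:
  P2 (cap 14, load 6): B — cost 6×8 = 48
  P3 (cap 23, load 21): A, C, D — cost 4×2 + 11×2 + 6×3 = 48
  Shipping 96, fixed 144 → total 240.
  Any other capacity-feasible assignment to {P2, P3} ships for at least 96.
Compare {P3, P4}: its best feasible assignment gives total 243.
Compare {P1, P3}: its best feasible assignment gives total 273.
Every other set of open sites that can feasibly serve all demand totals ≥ 243 even under its best assignment. Minimum: 240.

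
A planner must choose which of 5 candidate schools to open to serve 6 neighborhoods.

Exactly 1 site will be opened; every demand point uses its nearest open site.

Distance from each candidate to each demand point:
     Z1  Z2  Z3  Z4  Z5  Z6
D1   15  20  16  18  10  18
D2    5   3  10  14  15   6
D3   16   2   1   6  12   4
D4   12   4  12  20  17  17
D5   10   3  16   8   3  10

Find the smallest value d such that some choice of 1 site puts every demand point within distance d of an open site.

15

Open {D2}.
  Farthest demand point is Z5 at distance 15 (to D2); all others are ≤ 15.
With {D3} the worst case is 16.
With {D5} the worst case is 16.
No size-1 selection achieves below 15.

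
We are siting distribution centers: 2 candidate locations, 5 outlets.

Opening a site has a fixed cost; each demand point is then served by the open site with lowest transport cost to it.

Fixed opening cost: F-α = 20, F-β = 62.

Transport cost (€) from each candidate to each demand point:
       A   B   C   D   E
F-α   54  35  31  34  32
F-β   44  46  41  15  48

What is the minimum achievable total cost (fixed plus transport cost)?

206

Open {F-α}: assign each demand point to its cheapest open site.
  A→F-α 54, B→F-α 35, C→F-α 31, D→F-α 34, E→F-α 32
  transport cost 186, fixed 20 → total 206.
Compare {F-α, F-β}: transport cost 157 + fixed 82 = 239.
Compare {F-β}: transport cost 194 + fixed 62 = 256.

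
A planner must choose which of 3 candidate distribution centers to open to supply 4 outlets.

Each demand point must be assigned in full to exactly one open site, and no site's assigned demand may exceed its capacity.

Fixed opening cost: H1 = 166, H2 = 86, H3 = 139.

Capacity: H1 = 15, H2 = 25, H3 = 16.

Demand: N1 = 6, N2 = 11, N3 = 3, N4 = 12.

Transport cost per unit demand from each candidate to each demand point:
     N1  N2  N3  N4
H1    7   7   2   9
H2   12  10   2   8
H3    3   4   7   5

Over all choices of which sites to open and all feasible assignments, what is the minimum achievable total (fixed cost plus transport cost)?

Open {H2, H3}; cheapest assignment that respects the capacities:
  H2 (cap 25, load 21): N1, N3, N4 — cost 6×12 + 3×2 + 12×8 = 174
  H3 (cap 16, load 11): N2 — cost 11×4 = 44
  Shipping 218, fixed 225 → total 443.
  Any other capacity-feasible assignment to {H2, H3} ships for at least 218.
Compare {H1, H2}: its best feasible assignment gives total 503.
Compare {H1, H2, H3}: its best feasible assignment gives total 579.
Every other set of open sites that can feasibly serve all demand totals ≥ 503 even under its best assignment. Minimum: 443.

443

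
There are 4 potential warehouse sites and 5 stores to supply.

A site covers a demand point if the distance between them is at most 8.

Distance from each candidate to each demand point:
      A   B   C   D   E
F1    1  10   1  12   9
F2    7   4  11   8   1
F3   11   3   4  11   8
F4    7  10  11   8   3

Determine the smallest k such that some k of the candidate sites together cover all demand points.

Coverage sets (demand points within 8 of each site):
  F1: {A, C}
  F2: {A, B, D, E}
  F3: {B, C, E}
  F4: {A, D, E}
No single site covers all 5 demand points.
But {F1, F2} covers everything, so the minimum is 2.

2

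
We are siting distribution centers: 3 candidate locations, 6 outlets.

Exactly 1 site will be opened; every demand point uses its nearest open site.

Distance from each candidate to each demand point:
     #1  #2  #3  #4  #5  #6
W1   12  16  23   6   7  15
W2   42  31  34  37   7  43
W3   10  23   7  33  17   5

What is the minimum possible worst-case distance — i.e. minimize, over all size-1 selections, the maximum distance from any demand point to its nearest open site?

23

Open {W1}.
  Farthest demand point is #3 at distance 23 (to W1); all others are ≤ 23.
With {W3} the worst case is 33.
With {W2} the worst case is 43.
No size-1 selection achieves below 23.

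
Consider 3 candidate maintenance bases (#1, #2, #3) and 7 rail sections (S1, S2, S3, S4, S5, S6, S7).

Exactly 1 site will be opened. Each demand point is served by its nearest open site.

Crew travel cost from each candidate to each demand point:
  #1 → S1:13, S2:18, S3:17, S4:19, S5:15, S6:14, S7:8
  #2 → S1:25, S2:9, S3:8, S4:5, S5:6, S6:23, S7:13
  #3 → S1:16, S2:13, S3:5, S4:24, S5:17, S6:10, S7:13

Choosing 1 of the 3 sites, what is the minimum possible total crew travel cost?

89

Open {#2}.
  S1→#2 25, S2→#2 9, S3→#2 8, S4→#2 5, S5→#2 6, S6→#2 23, S7→#2 13  ⇒ total 89.
Compare {#3}: total 98.
Compare {#1}: total 104.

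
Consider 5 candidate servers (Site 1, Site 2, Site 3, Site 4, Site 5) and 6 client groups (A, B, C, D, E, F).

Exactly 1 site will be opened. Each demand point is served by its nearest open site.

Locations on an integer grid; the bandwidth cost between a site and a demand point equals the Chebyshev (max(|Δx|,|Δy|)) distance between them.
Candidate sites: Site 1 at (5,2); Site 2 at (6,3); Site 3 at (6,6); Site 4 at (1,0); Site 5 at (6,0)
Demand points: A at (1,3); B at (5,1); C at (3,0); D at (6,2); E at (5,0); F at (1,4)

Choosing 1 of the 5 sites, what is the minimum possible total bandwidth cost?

Open {Site 1}.
  A→Site 1 4, B→Site 1 1, C→Site 1 2, D→Site 1 1, E→Site 1 2, F→Site 1 4  ⇒ total 14.
Compare {Site 5}: total 17.
Compare {Site 2}: total 19.
No size-1 selection does better; minimum is 14.

14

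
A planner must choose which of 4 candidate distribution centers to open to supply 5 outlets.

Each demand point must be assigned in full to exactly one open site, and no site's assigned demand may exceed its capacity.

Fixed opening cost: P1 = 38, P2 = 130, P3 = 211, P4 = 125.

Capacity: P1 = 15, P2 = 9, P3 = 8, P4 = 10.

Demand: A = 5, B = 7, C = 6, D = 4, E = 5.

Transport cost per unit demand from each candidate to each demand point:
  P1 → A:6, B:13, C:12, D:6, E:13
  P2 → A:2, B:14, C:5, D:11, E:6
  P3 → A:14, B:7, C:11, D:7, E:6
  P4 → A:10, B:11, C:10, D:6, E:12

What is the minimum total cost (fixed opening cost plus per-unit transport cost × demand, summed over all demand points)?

Open {P1, P2, P4}; cheapest assignment that respects the capacities:
  P1 (cap 15, load 14): A, D, E — cost 5×6 + 4×6 + 5×13 = 119
  P2 (cap 9, load 6): C — cost 6×5 = 30
  P4 (cap 10, load 7): B — cost 7×11 = 77
  Shipping 226, fixed 293 → total 519.
  Any other capacity-feasible assignment to {P1, P2, P4} ships for at least 226.
Compare {P1, P2, P3}: its best feasible assignment gives total 577.
Compare {P1, P3, P4}: its best feasible assignment gives total 602.
Every other set of open sites that can feasibly serve all demand totals ≥ 577 even under its best assignment. Minimum: 519.

519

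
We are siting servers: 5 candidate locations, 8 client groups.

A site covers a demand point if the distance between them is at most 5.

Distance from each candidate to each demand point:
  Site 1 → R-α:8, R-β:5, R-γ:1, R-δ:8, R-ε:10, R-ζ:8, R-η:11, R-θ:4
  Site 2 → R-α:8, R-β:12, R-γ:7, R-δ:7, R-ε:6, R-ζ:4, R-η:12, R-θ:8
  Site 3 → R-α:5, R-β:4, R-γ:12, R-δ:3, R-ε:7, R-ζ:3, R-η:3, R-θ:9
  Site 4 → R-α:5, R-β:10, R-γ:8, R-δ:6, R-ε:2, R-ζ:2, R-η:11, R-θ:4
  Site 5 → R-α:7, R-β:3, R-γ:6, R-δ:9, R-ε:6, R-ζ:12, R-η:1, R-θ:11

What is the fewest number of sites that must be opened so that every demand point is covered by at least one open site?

Coverage sets (demand points within 5 of each site):
  Site 1: {R-β, R-γ, R-θ}
  Site 2: {R-ζ}
  Site 3: {R-α, R-β, R-δ, R-ζ, R-η}
  Site 4: {R-α, R-ε, R-ζ, R-θ}
  Site 5: {R-β, R-η}
No 2 sites suffice: every size-2 union leaves at least one demand point uncovered.
But {Site 1, Site 3, Site 4} covers everything, so the minimum is 3.

3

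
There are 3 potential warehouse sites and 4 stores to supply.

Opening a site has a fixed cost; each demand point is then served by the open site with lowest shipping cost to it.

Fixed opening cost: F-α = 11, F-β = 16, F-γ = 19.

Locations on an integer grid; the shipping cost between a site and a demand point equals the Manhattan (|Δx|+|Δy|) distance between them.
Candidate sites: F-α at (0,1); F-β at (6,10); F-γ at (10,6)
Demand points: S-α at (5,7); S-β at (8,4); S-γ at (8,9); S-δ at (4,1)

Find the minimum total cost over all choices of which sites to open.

Open {F-β}: assign each demand point to its cheapest open site.
  S-α→F-β 4, S-β→F-β 8, S-γ→F-β 3, S-δ→F-β 11
  shipping cost 26, fixed 16 → total 42.
Compare {F-γ}: shipping cost 26 + fixed 19 = 45.
Compare {F-α, F-β}: shipping cost 19 + fixed 27 = 46.
Compare {F-α, F-γ}: shipping cost 19 + fixed 30 = 49.
All other subsets cost ≥ 45. Minimum total cost: 42.

42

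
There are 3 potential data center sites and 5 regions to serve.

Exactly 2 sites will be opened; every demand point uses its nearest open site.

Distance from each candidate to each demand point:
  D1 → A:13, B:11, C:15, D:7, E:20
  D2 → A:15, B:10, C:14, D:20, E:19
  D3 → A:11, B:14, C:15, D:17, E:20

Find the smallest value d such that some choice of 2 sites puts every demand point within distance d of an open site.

Open {D1, D2}.
  Farthest demand point is E at distance 19 (to D2); all others are ≤ 19.
With {D2, D3} the worst case is 19.
With {D1, D3} the worst case is 20.
No size-2 selection achieves below 19.

19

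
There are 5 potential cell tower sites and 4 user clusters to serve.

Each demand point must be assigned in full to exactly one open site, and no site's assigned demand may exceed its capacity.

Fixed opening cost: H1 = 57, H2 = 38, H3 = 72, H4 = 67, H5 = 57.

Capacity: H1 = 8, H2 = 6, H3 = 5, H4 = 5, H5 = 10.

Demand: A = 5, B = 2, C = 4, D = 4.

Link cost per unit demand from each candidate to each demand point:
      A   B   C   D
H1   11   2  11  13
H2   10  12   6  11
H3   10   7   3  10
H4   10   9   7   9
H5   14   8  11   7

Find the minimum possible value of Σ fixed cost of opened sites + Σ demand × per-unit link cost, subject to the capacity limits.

Open {H2, H5}; cheapest assignment that respects the capacities:
  H2 (cap 6, load 5): A — cost 5×10 = 50
  H5 (cap 10, load 10): B, C, D — cost 2×8 + 4×11 + 4×7 = 88
  Shipping 138, fixed 95 → total 233.
  Any other capacity-feasible assignment to {H2, H5} ships for at least 138.
Compare {H1, H5}: its best feasible assignment gives total 245.
Compare {H4, H5}: its best feasible assignment gives total 262.
Every other set of open sites that can feasibly serve all demand totals ≥ 245 even under its best assignment. Minimum: 233.

233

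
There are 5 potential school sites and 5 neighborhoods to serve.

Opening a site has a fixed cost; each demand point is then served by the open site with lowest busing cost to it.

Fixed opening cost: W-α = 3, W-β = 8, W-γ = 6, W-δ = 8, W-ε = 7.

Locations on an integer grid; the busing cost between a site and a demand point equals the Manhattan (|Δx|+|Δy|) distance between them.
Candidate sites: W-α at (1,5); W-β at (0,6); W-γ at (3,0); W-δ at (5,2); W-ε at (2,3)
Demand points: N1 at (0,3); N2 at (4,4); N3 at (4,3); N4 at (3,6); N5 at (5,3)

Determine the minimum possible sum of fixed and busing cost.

21

Open {W-ε}: assign each demand point to its cheapest open site.
  N1→W-ε 2, N2→W-ε 3, N3→W-ε 2, N4→W-ε 4, N5→W-ε 3
  busing cost 14, fixed 7 → total 21.
Compare {W-α, W-δ}: busing cost 12 + fixed 11 = 23.
Compare {W-α, W-ε}: busing cost 13 + fixed 10 = 23.
Compare {W-α}: busing cost 21 + fixed 3 = 24.
All other subsets cost ≥ 23. Minimum total cost: 21.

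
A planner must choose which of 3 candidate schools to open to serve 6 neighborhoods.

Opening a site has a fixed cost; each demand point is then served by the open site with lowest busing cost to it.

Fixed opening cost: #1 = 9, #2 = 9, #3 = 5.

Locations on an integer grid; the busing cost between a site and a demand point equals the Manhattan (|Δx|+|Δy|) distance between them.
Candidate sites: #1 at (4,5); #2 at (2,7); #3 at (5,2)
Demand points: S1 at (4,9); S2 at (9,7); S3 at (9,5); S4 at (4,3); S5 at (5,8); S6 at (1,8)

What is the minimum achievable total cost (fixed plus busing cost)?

37

Open {#1}: assign each demand point to its cheapest open site.
  S1→#1 4, S2→#1 7, S3→#1 5, S4→#1 2, S5→#1 4, S6→#1 6
  busing cost 28, fixed 9 → total 37.
Compare {#2, #3}: busing cost 26 + fixed 14 = 40.
Compare {#2}: busing cost 32 + fixed 9 = 41.
Compare {#1, #2}: busing cost 24 + fixed 18 = 42.
All other subsets cost ≥ 40. Minimum total cost: 37.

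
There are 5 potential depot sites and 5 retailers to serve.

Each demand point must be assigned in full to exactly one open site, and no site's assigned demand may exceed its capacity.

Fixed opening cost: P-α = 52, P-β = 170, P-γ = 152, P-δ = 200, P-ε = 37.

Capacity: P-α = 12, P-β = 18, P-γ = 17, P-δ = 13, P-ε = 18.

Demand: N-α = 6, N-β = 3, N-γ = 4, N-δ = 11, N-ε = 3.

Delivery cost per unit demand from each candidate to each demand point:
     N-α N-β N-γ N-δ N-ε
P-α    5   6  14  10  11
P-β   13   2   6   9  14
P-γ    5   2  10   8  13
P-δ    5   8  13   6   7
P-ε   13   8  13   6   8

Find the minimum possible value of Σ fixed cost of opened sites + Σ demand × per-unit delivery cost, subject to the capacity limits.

279

Open {P-α, P-ε}; cheapest assignment that respects the capacities:
  P-α (cap 12, load 9): N-α, N-β — cost 6×5 + 3×6 = 48
  P-ε (cap 18, load 18): N-γ, N-δ, N-ε — cost 4×13 + 11×6 + 3×8 = 142
  Shipping 190, fixed 89 → total 279.
  Any other capacity-feasible assignment to {P-α, P-ε} ships for at least 190.
Compare {P-γ, P-ε}: its best feasible assignment gives total 355.
Compare {P-β, P-ε}: its best feasible assignment gives total 405.
Every other set of open sites that can feasibly serve all demand totals ≥ 355 even under its best assignment. Minimum: 279.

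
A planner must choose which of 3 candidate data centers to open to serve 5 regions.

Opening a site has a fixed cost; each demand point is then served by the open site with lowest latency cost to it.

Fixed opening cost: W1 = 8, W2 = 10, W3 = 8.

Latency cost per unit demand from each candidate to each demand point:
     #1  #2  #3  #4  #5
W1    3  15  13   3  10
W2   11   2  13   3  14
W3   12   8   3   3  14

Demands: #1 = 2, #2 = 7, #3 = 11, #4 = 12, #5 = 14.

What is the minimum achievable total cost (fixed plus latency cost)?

Open {W1, W2, W3}: assign each demand point to its cheapest open site.
  #1→W1 2×3=6, #2→W2 7×2=14, #3→W3 11×3=33, #4→W1 12×3=36, #5→W1 14×10=140
  latency cost 229, fixed 26 → total 255.
Compare {W1, W3}: latency cost 271 + fixed 16 = 287.
Compare {W2, W3}: latency cost 301 + fixed 18 = 319.
Compare {W3}: latency cost 345 + fixed 8 = 353.
All other subsets cost ≥ 287. Minimum total cost: 255.

255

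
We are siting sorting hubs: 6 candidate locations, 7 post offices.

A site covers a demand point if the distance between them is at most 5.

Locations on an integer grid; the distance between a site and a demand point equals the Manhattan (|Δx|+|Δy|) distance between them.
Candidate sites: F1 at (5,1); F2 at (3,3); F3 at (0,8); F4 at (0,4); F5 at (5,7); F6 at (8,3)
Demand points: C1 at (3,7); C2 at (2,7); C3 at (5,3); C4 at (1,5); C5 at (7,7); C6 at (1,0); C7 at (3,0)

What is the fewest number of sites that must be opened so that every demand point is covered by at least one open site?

2

Coverage sets (demand points within 5 of each site):
  F1: {C3, C6, C7}
  F2: {C1, C2, C3, C4, C6, C7}
  F3: {C1, C2, C4}
  F4: {C2, C4, C6}
  F5: {C1, C2, C3, C5}
  F6: {C3, C5}
No single site covers all 7 demand points.
But {F2, F5} covers everything, so the minimum is 2.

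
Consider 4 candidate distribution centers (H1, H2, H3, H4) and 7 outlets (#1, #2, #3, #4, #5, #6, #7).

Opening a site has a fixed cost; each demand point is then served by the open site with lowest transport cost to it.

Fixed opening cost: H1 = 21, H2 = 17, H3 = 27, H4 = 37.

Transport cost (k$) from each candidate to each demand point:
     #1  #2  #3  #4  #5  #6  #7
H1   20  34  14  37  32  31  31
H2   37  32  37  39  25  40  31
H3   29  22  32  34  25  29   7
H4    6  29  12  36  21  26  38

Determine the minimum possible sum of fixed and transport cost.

Open {H3, H4}: assign each demand point to its cheapest open site.
  #1→H4 6, #2→H3 22, #3→H4 12, #4→H3 34, #5→H4 21, #6→H4 26, #7→H3 7
  transport cost 128, fixed 64 → total 192.
Compare {H1, H3}: transport cost 151 + fixed 48 = 199.
Compare {H3}: transport cost 178 + fixed 27 = 205.
Compare {H4}: transport cost 168 + fixed 37 = 205.
All other subsets cost ≥ 199. Minimum total cost: 192.

192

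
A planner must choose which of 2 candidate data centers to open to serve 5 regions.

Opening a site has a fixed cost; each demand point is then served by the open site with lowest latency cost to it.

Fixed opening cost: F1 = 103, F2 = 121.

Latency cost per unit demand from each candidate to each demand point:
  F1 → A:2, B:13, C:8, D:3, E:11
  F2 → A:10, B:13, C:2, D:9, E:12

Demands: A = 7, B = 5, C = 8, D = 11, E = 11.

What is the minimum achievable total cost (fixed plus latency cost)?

400

Open {F1}: assign each demand point to its cheapest open site.
  A→F1 7×2=14, B→F1 5×13=65, C→F1 8×8=64, D→F1 11×3=33, E→F1 11×11=121
  latency cost 297, fixed 103 → total 400.
Compare {F1, F2}: latency cost 249 + fixed 224 = 473.
Compare {F2}: latency cost 382 + fixed 121 = 503.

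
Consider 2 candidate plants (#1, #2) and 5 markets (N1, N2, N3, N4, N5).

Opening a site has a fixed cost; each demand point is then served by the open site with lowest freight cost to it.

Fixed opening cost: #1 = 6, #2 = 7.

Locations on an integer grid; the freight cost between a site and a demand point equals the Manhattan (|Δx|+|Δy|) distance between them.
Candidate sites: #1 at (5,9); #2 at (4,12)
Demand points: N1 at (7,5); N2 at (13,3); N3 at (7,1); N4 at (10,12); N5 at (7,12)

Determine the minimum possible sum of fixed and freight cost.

Open {#1}: assign each demand point to its cheapest open site.
  N1→#1 6, N2→#1 14, N3→#1 10, N4→#1 8, N5→#1 5
  freight cost 43, fixed 6 → total 49.
Compare {#1, #2}: freight cost 39 + fixed 13 = 52.
Compare {#2}: freight cost 51 + fixed 7 = 58.

49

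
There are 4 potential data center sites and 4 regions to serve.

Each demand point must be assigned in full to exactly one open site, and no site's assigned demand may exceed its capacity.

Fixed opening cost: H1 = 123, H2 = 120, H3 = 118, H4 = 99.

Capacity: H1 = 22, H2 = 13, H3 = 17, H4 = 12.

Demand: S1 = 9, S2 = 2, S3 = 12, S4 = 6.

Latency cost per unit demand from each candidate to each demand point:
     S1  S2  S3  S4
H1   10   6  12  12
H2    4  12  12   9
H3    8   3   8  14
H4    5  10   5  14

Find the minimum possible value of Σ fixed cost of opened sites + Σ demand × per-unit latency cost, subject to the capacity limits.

439

Open {H3, H4}; cheapest assignment that respects the capacities:
  H3 (cap 17, load 17): S1, S2, S4 — cost 9×8 + 2×3 + 6×14 = 162
  H4 (cap 12, load 12): S3 — cost 12×5 = 60
  Shipping 222, fixed 217 → total 439.
  Any other capacity-feasible assignment to {H3, H4} ships for at least 222.
Compare {H1, H4}: its best feasible assignment gives total 456.
Compare {H1, H3}: its best feasible assignment gives total 505.
Every other set of open sites that can feasibly serve all demand totals ≥ 456 even under its best assignment. Minimum: 439.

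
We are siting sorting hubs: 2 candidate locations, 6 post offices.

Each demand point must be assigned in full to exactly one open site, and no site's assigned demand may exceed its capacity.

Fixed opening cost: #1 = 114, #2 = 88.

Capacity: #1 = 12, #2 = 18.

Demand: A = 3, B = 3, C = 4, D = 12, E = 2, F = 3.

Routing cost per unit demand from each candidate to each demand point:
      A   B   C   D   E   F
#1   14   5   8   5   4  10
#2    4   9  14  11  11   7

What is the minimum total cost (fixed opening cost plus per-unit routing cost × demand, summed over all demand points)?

Open {#1, #2}; cheapest assignment that respects the capacities:
  #1 (cap 12, load 12): D — cost 12×5 = 60
  #2 (cap 18, load 15): A, B, C, E, F — cost 3×4 + 3×9 + 4×14 + 2×11 + 3×7 = 138
  Shipping 198, fixed 202 → total 400.
  Any other capacity-feasible assignment to {#1, #2} ships for at least 198.
Total demand is 27 and no other set of sites has combined capacity ≥ 27, so {#1, #2} is the only feasible choice of open sites. Minimum: 400.

400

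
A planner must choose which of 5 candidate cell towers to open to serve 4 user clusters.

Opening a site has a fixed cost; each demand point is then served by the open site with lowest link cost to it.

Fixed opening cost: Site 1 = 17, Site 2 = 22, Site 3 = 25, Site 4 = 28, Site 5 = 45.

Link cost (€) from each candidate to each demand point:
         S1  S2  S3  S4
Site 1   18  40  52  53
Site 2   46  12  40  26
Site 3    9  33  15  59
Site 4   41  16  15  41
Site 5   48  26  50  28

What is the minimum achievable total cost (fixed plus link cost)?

Open {Site 2, Site 3}: assign each demand point to its cheapest open site.
  S1→Site 3 9, S2→Site 2 12, S3→Site 3 15, S4→Site 2 26
  link cost 62, fixed 47 → total 109.
Compare {Site 1, Site 2, Site 3}: link cost 62 + fixed 64 = 126.
Compare {Site 3, Site 4}: link cost 81 + fixed 53 = 134.
Compare {Site 1, Site 2}: link cost 96 + fixed 39 = 135.
All other subsets cost ≥ 126. Minimum total cost: 109.

109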